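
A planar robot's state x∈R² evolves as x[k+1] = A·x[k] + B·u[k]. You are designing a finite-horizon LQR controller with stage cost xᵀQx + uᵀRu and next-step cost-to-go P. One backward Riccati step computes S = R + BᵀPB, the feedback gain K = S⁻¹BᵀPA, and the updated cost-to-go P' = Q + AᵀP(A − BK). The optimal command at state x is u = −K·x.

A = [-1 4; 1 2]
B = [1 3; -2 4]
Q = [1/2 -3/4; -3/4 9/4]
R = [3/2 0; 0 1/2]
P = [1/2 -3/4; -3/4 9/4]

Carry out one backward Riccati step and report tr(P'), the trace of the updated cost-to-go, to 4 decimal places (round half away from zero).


4.4104

BᵀP = [2.0000 -5.2500; -1.5000 6.7500]
S = R + BᵀPB = [3/2 0; 0 1/2] + [12.5000 -15.0000; -15.0000 22.5000] = [14.0000 -15.0000; -15.0000 23.0000]
BᵀPA = [-7.2500 -2.5000; 8.2500 7.5000]
K = S⁻¹·BᵀPA = [-0.4433 0.5670; 0.0696 0.6959]
A−BK = [-0.7655 1.3454; -0.1649 0.3505]
AᵀP(A−BK) = [0.4620 -0.6302; -0.6302 1.1985]
P' = Q + AᵀP(A−BK) = [0.9620 -1.3802; -1.3802 3.4485]
tr(P') = 4.4104


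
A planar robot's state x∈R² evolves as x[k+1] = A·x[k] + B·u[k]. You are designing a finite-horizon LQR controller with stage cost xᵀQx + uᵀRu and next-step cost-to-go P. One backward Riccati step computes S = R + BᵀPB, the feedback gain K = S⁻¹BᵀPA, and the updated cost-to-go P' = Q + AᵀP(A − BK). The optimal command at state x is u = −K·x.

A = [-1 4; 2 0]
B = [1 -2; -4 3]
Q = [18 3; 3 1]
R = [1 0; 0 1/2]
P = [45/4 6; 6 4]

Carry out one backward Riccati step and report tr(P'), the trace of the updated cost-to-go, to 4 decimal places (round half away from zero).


BᵀP = [-12.7500 -10.0000; -4.5000 0.0000]
S = R + BᵀPB = [1 0; 0 1/2] + [27.2500 -4.5000; -4.5000 9.0000] = [28.2500 -4.5000; -4.5000 9.5000]
BᵀPA = [-7.2500 -51.0000; 4.5000 -18.0000]
K = S⁻¹·BᵀPA = [-0.1960 -2.2791; 0.3809 -2.9743]
A−BK = [-0.0423 0.3305; 0.0736 -0.1935]
AᵀP(A−BK) = [0.1154 -0.1390; -0.1390 10.2287]
P' = Q + AᵀP(A−BK) = [18.1154 2.8610; 2.8610 11.2287]
tr(P') = 29.3441

29.3441


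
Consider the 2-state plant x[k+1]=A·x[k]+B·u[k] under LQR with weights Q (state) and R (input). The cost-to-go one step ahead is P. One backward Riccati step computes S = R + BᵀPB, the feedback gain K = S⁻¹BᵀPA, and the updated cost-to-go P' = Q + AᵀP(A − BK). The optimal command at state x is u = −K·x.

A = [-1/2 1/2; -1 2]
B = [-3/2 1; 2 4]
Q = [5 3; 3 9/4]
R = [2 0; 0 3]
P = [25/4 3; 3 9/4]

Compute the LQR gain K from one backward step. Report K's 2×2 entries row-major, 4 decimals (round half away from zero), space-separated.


0.0954 -0.0106 -0.3004 0.4778

BᵀP = [-3.3750 0.0000; 18.2500 12.0000]
S = R + BᵀPB = [2 0; 0 3] + [5.0625 -3.3750; -3.3750 66.2500] = [7.0625 -3.3750; -3.3750 69.2500]
BᵀPA = [1.6875 -1.6875; -21.1250 33.1250]
K = S⁻¹·BᵀPA = [0.0954 -0.0106; -0.3004 0.4778]
A−BK = [-0.0565 0.0063; 0.0109 0.1099]
AᵀP(A−BK) = [0.3055 -0.4506; -0.4506 0.7167]
P' = Q + AᵀP(A−BK) = [5.3055 2.5494; 2.5494 2.9667]
tr(P') = 8.2722


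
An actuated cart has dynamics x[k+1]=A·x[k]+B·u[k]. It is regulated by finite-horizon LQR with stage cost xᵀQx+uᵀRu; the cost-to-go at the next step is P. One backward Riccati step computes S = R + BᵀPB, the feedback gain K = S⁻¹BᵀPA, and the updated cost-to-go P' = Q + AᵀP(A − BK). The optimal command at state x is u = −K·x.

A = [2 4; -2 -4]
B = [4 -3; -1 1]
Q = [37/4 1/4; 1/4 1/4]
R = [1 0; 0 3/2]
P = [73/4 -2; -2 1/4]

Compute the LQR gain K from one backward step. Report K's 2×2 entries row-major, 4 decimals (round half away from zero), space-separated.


0.3862 0.7723 -0.2019 -0.4037

BᵀP = [75.0000 -8.2500; -56.7500 6.2500]
S = R + BᵀPB = [1 0; 0 3/2] + [308.2500 -233.2500; -233.2500 176.5000] = [309.2500 -233.2500; -233.2500 178.0000]
BᵀPA = [166.5000 333.0000; -126.0000 -252.0000]
K = S⁻¹·BᵀPA = [0.3862 0.7723; -0.2019 -0.4037]
A−BK = [-0.1502 -0.3003; -1.4120 -2.8240]
AᵀP(A−BK) = [0.2721 0.5441; 0.5441 1.0882]
P' = Q + AᵀP(A−BK) = [9.5221 0.7941; 0.7941 1.3382]
tr(P') = 10.8603


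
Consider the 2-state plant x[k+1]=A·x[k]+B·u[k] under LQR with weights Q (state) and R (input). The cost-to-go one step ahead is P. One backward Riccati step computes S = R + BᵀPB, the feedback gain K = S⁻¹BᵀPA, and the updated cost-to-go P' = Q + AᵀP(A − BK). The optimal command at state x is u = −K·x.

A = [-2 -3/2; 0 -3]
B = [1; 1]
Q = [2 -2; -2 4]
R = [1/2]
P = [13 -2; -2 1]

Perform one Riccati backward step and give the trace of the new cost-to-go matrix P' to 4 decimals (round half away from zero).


14.7976

BᵀP = [11.0000 -1.0000]
S = R + BᵀPB = [1/2] + [10.0000] = [10.5000]
BᵀPA = [-22.0000 -13.5000]
K = S⁻¹·BᵀPA = [-2.0952 -1.2857]
A−BK = [0.0952 -0.2143; 2.0952 -1.7143]
AᵀP(A−BK) = [5.9048 -1.2857; -1.2857 2.8929]
P' = Q + AᵀP(A−BK) = [7.9048 -3.2857; -3.2857 6.8929]
tr(P') = 14.7976


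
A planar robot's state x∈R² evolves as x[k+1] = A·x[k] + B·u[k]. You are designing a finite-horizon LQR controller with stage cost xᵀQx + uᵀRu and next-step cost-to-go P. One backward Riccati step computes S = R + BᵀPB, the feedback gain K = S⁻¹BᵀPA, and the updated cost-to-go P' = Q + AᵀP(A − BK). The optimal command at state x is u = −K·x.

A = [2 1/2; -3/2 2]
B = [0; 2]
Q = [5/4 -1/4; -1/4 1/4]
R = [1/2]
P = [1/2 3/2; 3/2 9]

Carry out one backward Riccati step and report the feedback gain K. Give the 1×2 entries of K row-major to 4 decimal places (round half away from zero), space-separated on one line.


-0.5753 1.0274

BᵀP = [3.0000 18.0000]
S = R + BᵀPB = [1/2] + [36.0000] = [36.5000]
BᵀPA = [-21.0000 37.5000]
K = S⁻¹·BᵀPA = [-0.5753 1.0274]
A−BK = [2.0000 0.5000; -0.3493 -0.0548]
AᵀP(A−BK) = [1.1678 -0.0497; -0.0497 0.5976]
P' = Q + AᵀP(A−BK) = [2.4178 -0.2997; -0.2997 0.8476]
tr(P') = 3.2654


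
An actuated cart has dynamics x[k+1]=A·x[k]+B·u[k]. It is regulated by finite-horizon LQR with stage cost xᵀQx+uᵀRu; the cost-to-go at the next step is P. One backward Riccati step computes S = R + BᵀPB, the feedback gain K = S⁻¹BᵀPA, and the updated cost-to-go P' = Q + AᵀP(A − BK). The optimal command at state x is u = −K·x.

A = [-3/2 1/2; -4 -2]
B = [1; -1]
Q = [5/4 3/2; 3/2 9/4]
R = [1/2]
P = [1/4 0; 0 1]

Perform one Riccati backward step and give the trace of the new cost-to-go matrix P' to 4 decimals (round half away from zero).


14.0357

BᵀP = [0.2500 -1.0000]
S = R + BᵀPB = [1/2] + [1.2500] = [1.7500]
BᵀPA = [3.6250 2.1250]
K = S⁻¹·BᵀPA = [2.0714 1.2143]
A−BK = [-3.5714 -0.7143; -1.9286 -0.7857]
AᵀP(A−BK) = [9.0536 3.4107; 3.4107 1.4821]
P' = Q + AᵀP(A−BK) = [10.3036 4.9107; 4.9107 3.7321]
tr(P') = 14.0357


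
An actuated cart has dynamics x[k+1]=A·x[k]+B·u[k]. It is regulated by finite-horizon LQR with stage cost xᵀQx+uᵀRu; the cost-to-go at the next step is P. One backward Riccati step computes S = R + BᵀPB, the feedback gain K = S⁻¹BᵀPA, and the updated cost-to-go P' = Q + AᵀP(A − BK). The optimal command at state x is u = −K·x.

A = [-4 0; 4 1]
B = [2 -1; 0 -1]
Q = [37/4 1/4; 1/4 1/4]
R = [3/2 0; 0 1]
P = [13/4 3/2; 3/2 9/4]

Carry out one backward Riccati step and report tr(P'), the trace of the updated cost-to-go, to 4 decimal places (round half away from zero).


28.4730

BᵀP = [6.5000 3.0000; -4.7500 -3.7500]
S = R + BᵀPB = [3/2 0; 0 1] + [13.0000 -9.5000; -9.5000 8.5000] = [14.5000 -9.5000; -9.5000 9.5000]
BᵀPA = [-14.0000 3.0000; 4.0000 -3.7500]
K = S⁻¹·BᵀPA = [-2.0000 -0.1500; -1.5789 -0.5447]
A−BK = [-1.5789 -0.2447; 2.4211 0.4553]
AᵀP(A−BK) = [18.3158 3.0789; 3.0789 0.6572]
P' = Q + AᵀP(A−BK) = [27.5658 3.3289; 3.3289 0.9072]
tr(P') = 28.4730


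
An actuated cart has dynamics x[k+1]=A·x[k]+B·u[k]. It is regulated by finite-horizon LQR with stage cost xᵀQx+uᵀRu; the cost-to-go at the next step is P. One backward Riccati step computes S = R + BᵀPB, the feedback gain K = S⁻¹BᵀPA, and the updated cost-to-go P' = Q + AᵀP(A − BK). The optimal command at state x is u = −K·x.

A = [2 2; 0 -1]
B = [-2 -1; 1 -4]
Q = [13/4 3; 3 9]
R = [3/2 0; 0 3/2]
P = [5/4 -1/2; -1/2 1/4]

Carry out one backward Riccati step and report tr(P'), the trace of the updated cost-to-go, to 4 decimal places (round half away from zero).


BᵀP = [-3.0000 1.2500; 0.7500 -0.5000]
S = R + BᵀPB = [3/2 0; 0 3/2] + [7.2500 -2.0000; -2.0000 1.2500] = [8.7500 -2.0000; -2.0000 2.7500]
BᵀPA = [-6.0000 -7.2500; 1.5000 2.0000]
K = S⁻¹·BᵀPA = [-0.6729 -0.7944; 0.0561 0.1495]
A−BK = [0.7103 0.5607; 0.8972 0.3925]
AᵀP(A−BK) = [0.8785 1.0093; 1.0093 1.1916]
P' = Q + AᵀP(A−BK) = [4.1285 4.0093; 4.0093 10.1916]
tr(P') = 14.3201

14.3201


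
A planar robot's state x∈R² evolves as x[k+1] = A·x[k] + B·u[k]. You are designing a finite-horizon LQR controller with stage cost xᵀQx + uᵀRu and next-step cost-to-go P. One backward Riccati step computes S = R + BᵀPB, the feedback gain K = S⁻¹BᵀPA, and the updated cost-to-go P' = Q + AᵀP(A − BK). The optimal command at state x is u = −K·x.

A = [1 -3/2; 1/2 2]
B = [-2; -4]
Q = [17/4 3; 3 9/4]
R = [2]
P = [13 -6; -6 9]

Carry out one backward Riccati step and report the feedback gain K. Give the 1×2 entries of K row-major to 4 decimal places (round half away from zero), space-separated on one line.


BᵀP = [-2.0000 -24.0000]
S = R + BᵀPB = [2] + [100.0000] = [102.0000]
BᵀPA = [-14.0000 -45.0000]
K = S⁻¹·BᵀPA = [-0.1373 -0.4412]
A−BK = [0.7255 -2.3824; -0.0490 0.2353]
AᵀP(A−BK) = [7.3284 -24.1765; -24.1765 81.3971]
P' = Q + AᵀP(A−BK) = [11.5784 -21.1765; -21.1765 83.6471]
tr(P') = 95.2255

-0.1373 -0.4412


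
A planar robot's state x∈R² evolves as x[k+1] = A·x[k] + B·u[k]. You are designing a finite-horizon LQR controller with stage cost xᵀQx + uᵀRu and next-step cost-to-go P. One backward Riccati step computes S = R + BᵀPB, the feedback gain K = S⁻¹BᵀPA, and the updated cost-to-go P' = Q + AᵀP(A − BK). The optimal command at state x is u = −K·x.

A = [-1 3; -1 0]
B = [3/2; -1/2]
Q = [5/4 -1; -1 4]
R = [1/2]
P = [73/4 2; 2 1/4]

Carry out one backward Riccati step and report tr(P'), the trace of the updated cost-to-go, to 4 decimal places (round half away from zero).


7.7585

BᵀP = [26.3750 2.8750]
S = R + BᵀPB = [1/2] + [38.1250] = [38.6250]
BᵀPA = [-29.2500 79.1250]
K = S⁻¹·BᵀPA = [-0.7573 2.0485]
A−BK = [0.1359 -0.0728; -1.3786 1.0243]
AᵀP(A−BK) = [0.3495 -0.8301; -0.8301 2.1590]
P' = Q + AᵀP(A−BK) = [1.5995 -1.8301; -1.8301 6.1590]
tr(P') = 7.7585


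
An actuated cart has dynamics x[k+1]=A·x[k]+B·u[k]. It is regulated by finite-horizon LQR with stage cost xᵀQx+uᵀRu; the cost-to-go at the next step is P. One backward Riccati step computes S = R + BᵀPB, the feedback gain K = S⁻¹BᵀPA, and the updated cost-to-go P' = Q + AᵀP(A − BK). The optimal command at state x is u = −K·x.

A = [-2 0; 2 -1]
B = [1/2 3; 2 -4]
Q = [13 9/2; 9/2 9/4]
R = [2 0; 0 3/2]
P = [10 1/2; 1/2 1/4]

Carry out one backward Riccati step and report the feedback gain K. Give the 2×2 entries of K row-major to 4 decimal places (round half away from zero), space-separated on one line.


BᵀP = [6.0000 0.7500; 28.0000 0.5000]
S = R + BᵀPB = [2 0; 0 3/2] + [4.5000 15.0000; 15.0000 82.0000] = [6.5000 15.0000; 15.0000 83.5000]
BᵀPA = [-10.5000 -0.7500; -55.0000 -0.5000]
K = S⁻¹·BᵀPA = [-0.1629 -0.1735; -0.6294 0.0252]
A−BK = [-0.0303 0.0112; -0.1920 -0.5523]
AᵀP(A−BK) = [0.6715 0.0631; 0.0631 0.1325]
P' = Q + AᵀP(A−BK) = [13.6715 4.5631; 4.5631 2.3825]
tr(P') = 16.0540

-0.1629 -0.1735 -0.6294 0.0252


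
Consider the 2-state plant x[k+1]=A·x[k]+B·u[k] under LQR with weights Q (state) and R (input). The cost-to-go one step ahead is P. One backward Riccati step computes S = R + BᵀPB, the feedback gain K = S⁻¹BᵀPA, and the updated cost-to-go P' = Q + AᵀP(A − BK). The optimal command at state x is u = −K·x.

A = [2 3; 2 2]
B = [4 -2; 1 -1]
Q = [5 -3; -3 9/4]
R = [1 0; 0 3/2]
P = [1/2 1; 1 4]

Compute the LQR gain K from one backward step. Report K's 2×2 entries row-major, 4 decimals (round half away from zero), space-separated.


BᵀP = [3.0000 8.0000; -2.0000 -6.0000]
S = R + BᵀPB = [1 0; 0 3/2] + [20.0000 -14.0000; -14.0000 10.0000] = [21.0000 -14.0000; -14.0000 11.5000]
BᵀPA = [22.0000 25.0000; -16.0000 -18.0000]
K = S⁻¹·BᵀPA = [0.6374 0.7802; -0.6154 -0.6154]
A−BK = [-1.7802 -1.3516; 0.7473 0.6044]
AᵀP(A−BK) = [2.1319 1.9890; 1.9890 1.9176]
P' = Q + AᵀP(A−BK) = [7.1319 -1.0110; -1.0110 4.1676]
tr(P') = 11.2995

0.6374 0.7802 -0.6154 -0.6154


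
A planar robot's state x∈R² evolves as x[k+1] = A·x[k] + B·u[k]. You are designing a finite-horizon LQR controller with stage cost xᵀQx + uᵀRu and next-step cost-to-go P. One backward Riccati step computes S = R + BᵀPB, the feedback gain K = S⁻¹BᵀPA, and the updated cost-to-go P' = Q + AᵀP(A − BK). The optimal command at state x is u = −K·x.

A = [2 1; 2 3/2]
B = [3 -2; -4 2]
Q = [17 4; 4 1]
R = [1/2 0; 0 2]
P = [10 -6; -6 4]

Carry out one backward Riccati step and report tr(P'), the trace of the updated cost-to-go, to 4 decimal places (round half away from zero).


21.5083

BᵀP = [54.0000 -34.0000; -32.0000 20.0000]
S = R + BᵀPB = [1/2 0; 0 2] + [298.0000 -176.0000; -176.0000 104.0000] = [298.5000 -176.0000; -176.0000 106.0000]
BᵀPA = [40.0000 3.0000; -24.0000 -2.0000]
K = S⁻¹·BᵀPA = [0.0241 -0.0511; -0.1865 -0.1038]
A−BK = [1.5549 0.9459; 2.4692 1.5030]
AᵀP(A−BK) = [2.5624 1.5549; 1.5549 0.9459]
P' = Q + AᵀP(A−BK) = [19.5624 5.5549; 5.5549 1.9459]
tr(P') = 21.5083


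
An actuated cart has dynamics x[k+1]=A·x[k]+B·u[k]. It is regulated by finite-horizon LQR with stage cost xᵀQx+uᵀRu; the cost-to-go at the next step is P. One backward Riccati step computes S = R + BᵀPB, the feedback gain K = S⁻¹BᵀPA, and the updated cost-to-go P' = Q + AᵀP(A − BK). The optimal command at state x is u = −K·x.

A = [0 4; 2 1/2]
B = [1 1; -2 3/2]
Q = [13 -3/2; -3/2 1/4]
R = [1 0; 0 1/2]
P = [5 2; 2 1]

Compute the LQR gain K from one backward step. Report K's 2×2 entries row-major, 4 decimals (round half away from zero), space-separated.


-0.2642 0.8019 0.5283 2.3962

BᵀP = [1.0000 0.0000; 8.0000 3.5000]
S = R + BᵀPB = [1 0; 0 1/2] + [1.0000 1.0000; 1.0000 13.2500] = [2.0000 1.0000; 1.0000 13.7500]
BᵀPA = [0.0000 4.0000; 7.0000 33.7500]
K = S⁻¹·BᵀPA = [-0.2642 0.8019; 0.5283 2.3962]
A−BK = [-0.2642 0.8019; 0.6792 -1.4906]
AᵀP(A−BK) = [0.3019 0.2264; 0.2264 4.1698]
P' = Q + AᵀP(A−BK) = [13.3019 -1.2736; -1.2736 4.4198]
tr(P') = 17.7217


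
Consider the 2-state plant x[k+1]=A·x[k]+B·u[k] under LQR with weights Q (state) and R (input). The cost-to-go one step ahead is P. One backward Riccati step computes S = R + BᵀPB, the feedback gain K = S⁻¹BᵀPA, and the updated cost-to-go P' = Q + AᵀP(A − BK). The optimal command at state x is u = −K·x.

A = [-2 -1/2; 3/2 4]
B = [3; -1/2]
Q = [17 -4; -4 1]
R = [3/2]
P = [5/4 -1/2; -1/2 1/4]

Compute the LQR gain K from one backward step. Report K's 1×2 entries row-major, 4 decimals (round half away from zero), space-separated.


BᵀP = [4.0000 -1.6250]
S = R + BᵀPB = [3/2] + [12.8125] = [14.3125]
BᵀPA = [-10.4375 -8.5000]
K = S⁻¹·BᵀPA = [-0.7293 -0.5939]
A−BK = [0.1878 1.2817; 1.1354 3.7031]
AᵀP(A−BK) = [0.9509 0.9263; 0.9263 1.2645]
P' = Q + AᵀP(A−BK) = [17.9509 -3.0737; -3.0737 2.2645]
tr(P') = 20.2153

-0.7293 -0.5939


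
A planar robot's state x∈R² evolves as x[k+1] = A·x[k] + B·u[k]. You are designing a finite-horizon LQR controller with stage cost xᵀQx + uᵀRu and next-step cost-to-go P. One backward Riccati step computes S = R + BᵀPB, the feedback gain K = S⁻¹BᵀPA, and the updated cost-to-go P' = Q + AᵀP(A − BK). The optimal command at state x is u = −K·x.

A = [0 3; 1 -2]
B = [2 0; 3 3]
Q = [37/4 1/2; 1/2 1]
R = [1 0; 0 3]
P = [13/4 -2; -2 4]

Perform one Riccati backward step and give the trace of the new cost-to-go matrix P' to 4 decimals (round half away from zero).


23.0805

BᵀP = [0.5000 8.0000; -6.0000 12.0000]
S = R + BᵀPB = [1 0; 0 3] + [25.0000 24.0000; 24.0000 36.0000] = [26.0000 24.0000; 24.0000 39.0000]
BᵀPA = [8.0000 -14.5000; 12.0000 -42.0000]
K = S⁻¹·BᵀPA = [0.0548 1.0103; 0.2740 -1.6986]
A−BK = [-0.1096 0.9795; 0.0137 0.0651]
AᵀP(A−BK) = [0.2740 -1.6986; -1.6986 12.5565]
P' = Q + AᵀP(A−BK) = [9.5240 -1.1986; -1.1986 13.5565]
tr(P') = 23.0805


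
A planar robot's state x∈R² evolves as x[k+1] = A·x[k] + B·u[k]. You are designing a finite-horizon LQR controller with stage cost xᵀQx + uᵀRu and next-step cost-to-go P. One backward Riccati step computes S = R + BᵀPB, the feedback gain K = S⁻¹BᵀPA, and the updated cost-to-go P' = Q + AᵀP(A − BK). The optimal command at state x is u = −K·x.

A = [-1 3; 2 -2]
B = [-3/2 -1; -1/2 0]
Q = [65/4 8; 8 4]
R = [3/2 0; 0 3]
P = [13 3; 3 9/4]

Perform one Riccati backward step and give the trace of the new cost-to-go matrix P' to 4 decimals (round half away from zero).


40.4574

BᵀP = [-21.0000 -5.6250; -13.0000 -3.0000]
S = R + BᵀPB = [3/2 0; 0 3] + [34.3125 21.0000; 21.0000 13.0000] = [35.8125 21.0000; 21.0000 16.0000]
BᵀPA = [9.7500 -51.7500; 7.0000 -33.0000]
K = S⁻¹·BᵀPA = [0.0682 -1.0227; 0.3480 -0.7202]
A−BK = [-0.5497 0.7457; 2.0341 -2.5114]
AᵀP(A−BK) = [6.8991 -8.9872; -8.9872 13.3082]
P' = Q + AᵀP(A−BK) = [23.1491 -0.9872; -0.9872 17.3082]
tr(P') = 40.4574


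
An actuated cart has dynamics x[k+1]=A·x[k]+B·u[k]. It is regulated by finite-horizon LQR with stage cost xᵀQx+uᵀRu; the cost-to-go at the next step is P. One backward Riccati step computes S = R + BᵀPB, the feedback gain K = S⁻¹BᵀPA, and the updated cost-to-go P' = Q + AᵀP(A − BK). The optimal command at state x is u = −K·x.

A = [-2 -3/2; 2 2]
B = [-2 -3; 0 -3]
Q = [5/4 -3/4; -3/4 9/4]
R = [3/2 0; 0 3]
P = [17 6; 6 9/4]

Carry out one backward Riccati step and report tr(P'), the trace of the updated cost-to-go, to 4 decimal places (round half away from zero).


BᵀP = [-34.0000 -12.0000; -69.0000 -24.7500]
S = R + BᵀPB = [3/2 0; 0 3] + [68.0000 138.0000; 138.0000 281.2500] = [69.5000 138.0000; 138.0000 284.2500]
BᵀPA = [44.0000 27.0000; 88.5000 54.0000]
K = S⁻¹·BᵀPA = [0.4133 0.3131; 0.1107 0.0380]
A−BK = [-0.8413 -0.7599; 2.3321 2.1139]
AᵀP(A−BK) = [1.0185 0.8635; 0.8635 0.7460]
P' = Q + AᵀP(A−BK) = [2.2685 0.1135; 0.1135 2.9960]
tr(P') = 5.2645

5.2645


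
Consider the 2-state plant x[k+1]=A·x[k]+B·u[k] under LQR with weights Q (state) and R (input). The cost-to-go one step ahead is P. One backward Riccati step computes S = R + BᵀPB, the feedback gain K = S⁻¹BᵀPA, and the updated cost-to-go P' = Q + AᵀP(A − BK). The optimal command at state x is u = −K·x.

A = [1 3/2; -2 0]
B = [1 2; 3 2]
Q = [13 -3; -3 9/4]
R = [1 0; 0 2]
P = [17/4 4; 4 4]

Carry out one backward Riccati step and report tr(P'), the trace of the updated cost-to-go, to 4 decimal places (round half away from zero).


16.0213

BᵀP = [16.2500 16.0000; 16.5000 16.0000]
S = R + BᵀPB = [1 0; 0 2] + [64.2500 64.5000; 64.5000 65.0000] = [65.2500 64.5000; 64.5000 67.0000]
BᵀPA = [-15.7500 24.3750; -15.5000 24.7500]
K = S⁻¹·BᵀPA = [-0.2624 0.1738; 0.0213 0.2021]
A−BK = [1.2199 0.9220; -1.2553 -0.9255]
AᵀP(A−BK) = [0.4468 0.2447; 0.2447 0.3245]
P' = Q + AᵀP(A−BK) = [13.4468 -2.7553; -2.7553 2.5745]
tr(P') = 16.0213


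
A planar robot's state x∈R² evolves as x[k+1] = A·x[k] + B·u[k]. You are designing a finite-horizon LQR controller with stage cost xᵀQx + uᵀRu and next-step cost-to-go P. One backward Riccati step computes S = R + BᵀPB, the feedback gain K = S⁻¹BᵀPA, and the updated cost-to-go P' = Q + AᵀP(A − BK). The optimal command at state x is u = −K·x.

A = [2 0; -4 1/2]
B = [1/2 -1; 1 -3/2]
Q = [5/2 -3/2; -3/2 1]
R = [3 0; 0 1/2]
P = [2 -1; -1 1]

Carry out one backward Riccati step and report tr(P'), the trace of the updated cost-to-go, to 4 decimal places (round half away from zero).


BᵀP = [0.0000 0.5000; -0.5000 -0.5000]
S = R + BᵀPB = [3 0; 0 1/2] + [0.5000 -0.7500; -0.7500 1.2500] = [3.5000 -0.7500; -0.7500 1.7500]
BᵀPA = [-2.0000 0.2500; 1.0000 -0.2500]
K = S⁻¹·BᵀPA = [-0.4944 0.0449; 0.3596 -0.1236]
A−BK = [2.6067 -0.1461; -2.9663 0.2697]
AᵀP(A−BK) = [38.6517 -2.7865; -2.7865 0.2079]
P' = Q + AᵀP(A−BK) = [41.1517 -4.2865; -4.2865 1.2079]
tr(P') = 42.3596

42.3596


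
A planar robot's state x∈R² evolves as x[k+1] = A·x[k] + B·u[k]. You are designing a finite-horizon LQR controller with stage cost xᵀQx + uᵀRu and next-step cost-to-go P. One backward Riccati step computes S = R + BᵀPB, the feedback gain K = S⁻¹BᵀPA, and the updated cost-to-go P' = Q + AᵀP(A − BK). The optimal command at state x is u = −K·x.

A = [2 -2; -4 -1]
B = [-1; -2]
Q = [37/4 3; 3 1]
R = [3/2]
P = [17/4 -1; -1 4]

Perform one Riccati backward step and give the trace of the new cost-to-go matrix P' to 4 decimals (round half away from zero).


85.6866

BᵀP = [-2.2500 -7.0000]
S = R + BᵀPB = [3/2] + [16.2500] = [17.7500]
BᵀPA = [23.5000 11.5000]
K = S⁻¹·BᵀPA = [1.3239 0.6479]
A−BK = [3.3239 -1.3521; -1.3521 0.2958]
AᵀP(A−BK) = [65.8873 -22.2254; -22.2254 9.5493]
P' = Q + AᵀP(A−BK) = [75.1373 -19.2254; -19.2254 10.5493]
tr(P') = 85.6866


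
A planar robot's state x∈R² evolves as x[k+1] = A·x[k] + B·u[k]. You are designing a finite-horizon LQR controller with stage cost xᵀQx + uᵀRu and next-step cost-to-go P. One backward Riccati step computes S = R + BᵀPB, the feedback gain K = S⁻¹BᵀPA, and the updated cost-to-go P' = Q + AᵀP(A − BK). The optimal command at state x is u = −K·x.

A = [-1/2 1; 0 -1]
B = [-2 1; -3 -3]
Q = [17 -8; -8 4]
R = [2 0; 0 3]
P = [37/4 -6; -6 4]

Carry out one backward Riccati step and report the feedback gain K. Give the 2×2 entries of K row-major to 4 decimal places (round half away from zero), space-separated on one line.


BᵀP = [-0.5000 0.0000; 27.2500 -18.0000]
S = R + BᵀPB = [2 0; 0 3] + [1.0000 -0.5000; -0.5000 81.2500] = [3.0000 -0.5000; -0.5000 84.2500]
BᵀPA = [0.2500 -0.5000; -13.6250 45.2500]
K = S⁻¹·BᵀPA = [0.0564 -0.0772; -0.1614 0.5366]
A−BK = [-0.2257 0.3089; -0.3149 0.3782]
AᵀP(A−BK) = [0.0995 -0.2941; -0.2941 0.9287]
P' = Q + AᵀP(A−BK) = [17.0995 -8.2941; -8.2941 4.9287]
tr(P') = 22.0282

0.0564 -0.0772 -0.1614 0.5366


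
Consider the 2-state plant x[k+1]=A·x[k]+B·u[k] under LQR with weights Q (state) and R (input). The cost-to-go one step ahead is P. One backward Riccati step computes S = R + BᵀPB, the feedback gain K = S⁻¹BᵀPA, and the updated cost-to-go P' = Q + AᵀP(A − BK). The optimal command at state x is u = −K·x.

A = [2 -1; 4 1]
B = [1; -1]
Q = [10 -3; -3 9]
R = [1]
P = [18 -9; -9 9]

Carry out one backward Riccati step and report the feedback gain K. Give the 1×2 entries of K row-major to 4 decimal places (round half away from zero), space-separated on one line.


-0.3913 -0.9783

BᵀP = [27.0000 -18.0000]
S = R + BᵀPB = [1] + [45.0000] = [46.0000]
BᵀPA = [-18.0000 -45.0000]
K = S⁻¹·BᵀPA = [-0.3913 -0.9783]
A−BK = [2.3913 -0.0217; 3.6087 0.0217]
AᵀP(A−BK) = [64.9565 0.3913; 0.3913 0.9783]
P' = Q + AᵀP(A−BK) = [74.9565 -2.6087; -2.6087 9.9783]
tr(P') = 84.9348


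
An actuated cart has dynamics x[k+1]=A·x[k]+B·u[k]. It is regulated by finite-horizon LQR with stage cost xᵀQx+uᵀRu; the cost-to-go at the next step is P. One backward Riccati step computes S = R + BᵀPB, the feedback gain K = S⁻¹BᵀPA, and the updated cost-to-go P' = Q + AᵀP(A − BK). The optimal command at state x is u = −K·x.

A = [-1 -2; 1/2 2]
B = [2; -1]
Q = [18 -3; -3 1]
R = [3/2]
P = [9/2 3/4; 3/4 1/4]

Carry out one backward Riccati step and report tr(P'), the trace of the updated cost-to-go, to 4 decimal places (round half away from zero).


20.6399

BᵀP = [8.2500 1.2500]
S = R + BᵀPB = [3/2] + [15.2500] = [16.7500]
BᵀPA = [-7.6250 -14.0000]
K = S⁻¹·BᵀPA = [-0.4552 -0.8358]
A−BK = [-0.0896 -0.3284; 0.0448 1.1642]
AᵀP(A−BK) = [0.3414 0.6269; 0.6269 1.2985]
P' = Q + AᵀP(A−BK) = [18.3414 -2.3731; -2.3731 2.2985]
tr(P') = 20.6399


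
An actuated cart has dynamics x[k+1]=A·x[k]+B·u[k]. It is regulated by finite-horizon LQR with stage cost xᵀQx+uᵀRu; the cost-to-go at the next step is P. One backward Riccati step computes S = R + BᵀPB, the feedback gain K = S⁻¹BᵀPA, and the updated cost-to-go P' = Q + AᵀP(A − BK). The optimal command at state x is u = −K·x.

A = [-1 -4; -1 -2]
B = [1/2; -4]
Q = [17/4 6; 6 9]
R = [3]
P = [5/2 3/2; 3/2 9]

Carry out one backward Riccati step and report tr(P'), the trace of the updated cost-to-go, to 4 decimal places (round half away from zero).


59.8930

BᵀP = [-4.7500 -35.2500]
S = R + BᵀPB = [3] + [138.6250] = [141.6250]
BᵀPA = [40.0000 89.5000]
K = S⁻¹·BᵀPA = [0.2824 0.6320]
A−BK = [-1.1412 -4.3160; 0.1297 0.5278]
AᵀP(A−BK) = [3.2026 11.7220; 11.7220 43.4404]
P' = Q + AᵀP(A−BK) = [7.4526 17.7220; 17.7220 52.4404]
tr(P') = 59.8930


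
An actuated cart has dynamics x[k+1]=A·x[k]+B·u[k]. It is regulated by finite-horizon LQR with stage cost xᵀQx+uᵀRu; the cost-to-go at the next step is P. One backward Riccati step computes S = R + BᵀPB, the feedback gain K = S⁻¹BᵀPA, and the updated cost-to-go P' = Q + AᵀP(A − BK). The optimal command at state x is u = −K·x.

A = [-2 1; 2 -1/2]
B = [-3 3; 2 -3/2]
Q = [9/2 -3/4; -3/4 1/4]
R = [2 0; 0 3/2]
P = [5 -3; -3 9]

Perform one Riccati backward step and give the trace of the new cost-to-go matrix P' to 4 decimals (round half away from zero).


BᵀP = [-21.0000 27.0000; 19.5000 -22.5000]
S = R + BᵀPB = [2 0; 0 3/2] + [117.0000 -103.5000; -103.5000 92.2500] = [119.0000 -103.5000; -103.5000 93.7500]
BᵀPA = [96.0000 -34.5000; -84.0000 30.7500]
K = S⁻¹·BᵀPA = [0.6892 -0.1166; -0.1351 0.1993]
A−BK = [0.4730 0.0524; 0.4189 0.0321]
AᵀP(A−BK) = [2.4865 -0.0676; -0.0676 0.0997]
P' = Q + AᵀP(A−BK) = [6.9865 -0.8176; -0.8176 0.3497]
tr(P') = 7.3361

7.3361


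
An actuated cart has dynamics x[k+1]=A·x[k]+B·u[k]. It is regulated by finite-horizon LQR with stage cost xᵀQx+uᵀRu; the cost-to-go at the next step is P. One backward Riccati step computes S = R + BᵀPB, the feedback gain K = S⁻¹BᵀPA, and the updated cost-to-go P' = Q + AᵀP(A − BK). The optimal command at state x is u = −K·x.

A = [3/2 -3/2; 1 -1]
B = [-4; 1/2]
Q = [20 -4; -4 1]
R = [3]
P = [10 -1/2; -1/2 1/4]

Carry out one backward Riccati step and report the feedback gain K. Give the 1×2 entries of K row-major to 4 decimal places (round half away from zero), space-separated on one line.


BᵀP = [-40.2500 2.1250]
S = R + BᵀPB = [3] + [162.0625] = [165.0625]
BᵀPA = [-58.2500 58.2500]
K = S⁻¹·BᵀPA = [-0.3529 0.3529]
A−BK = [0.0884 -0.0884; 1.1764 -1.1764]
AᵀP(A−BK) = [0.6938 -0.6938; -0.6938 0.6938]
P' = Q + AᵀP(A−BK) = [20.6938 -4.6938; -4.6938 1.6938]
tr(P') = 22.3875

-0.3529 0.3529


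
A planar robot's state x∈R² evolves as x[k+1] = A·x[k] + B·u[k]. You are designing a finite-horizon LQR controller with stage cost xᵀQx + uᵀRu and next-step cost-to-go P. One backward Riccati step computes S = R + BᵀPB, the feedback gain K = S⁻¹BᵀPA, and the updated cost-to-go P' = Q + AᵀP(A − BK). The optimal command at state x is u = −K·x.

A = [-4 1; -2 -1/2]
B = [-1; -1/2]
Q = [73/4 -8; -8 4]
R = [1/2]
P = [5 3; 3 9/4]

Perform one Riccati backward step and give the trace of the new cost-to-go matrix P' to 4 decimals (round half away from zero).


30.1983

BᵀP = [-6.5000 -4.1250]
S = R + BᵀPB = [1/2] + [8.5625] = [9.0625]
BᵀPA = [34.2500 -4.4375]
K = S⁻¹·BᵀPA = [3.7793 -0.4897]
A−BK = [-0.2207 0.5103; -0.1103 -0.7448]
AᵀP(A−BK) = [7.5586 -0.9793; -0.9793 0.3897]
P' = Q + AᵀP(A−BK) = [25.8086 -8.9793; -8.9793 4.3897]
tr(P') = 30.1983


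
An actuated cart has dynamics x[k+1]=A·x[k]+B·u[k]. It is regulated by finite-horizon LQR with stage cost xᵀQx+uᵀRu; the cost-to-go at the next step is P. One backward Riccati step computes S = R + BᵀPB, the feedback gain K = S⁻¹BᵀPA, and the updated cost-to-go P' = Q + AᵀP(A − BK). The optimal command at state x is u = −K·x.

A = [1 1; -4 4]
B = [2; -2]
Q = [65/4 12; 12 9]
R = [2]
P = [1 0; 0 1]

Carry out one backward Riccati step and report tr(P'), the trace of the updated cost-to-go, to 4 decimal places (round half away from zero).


45.6500

BᵀP = [2.0000 -2.0000]
S = R + BᵀPB = [2] + [8.0000] = [10.0000]
BᵀPA = [10.0000 -6.0000]
K = S⁻¹·BᵀPA = [1.0000 -0.6000]
A−BK = [-1.0000 2.2000; -2.0000 2.8000]
AᵀP(A−BK) = [7.0000 -9.0000; -9.0000 13.4000]
P' = Q + AᵀP(A−BK) = [23.2500 3.0000; 3.0000 22.4000]
tr(P') = 45.6500


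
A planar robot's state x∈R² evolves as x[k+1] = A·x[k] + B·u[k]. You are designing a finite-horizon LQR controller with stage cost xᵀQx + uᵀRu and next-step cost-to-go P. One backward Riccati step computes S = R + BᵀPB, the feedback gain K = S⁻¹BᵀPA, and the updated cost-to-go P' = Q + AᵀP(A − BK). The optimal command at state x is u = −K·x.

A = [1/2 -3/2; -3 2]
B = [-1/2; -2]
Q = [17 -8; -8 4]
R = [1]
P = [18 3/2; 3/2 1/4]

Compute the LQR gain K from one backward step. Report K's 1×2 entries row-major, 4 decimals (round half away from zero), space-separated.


BᵀP = [-12.0000 -1.2500]
S = R + BᵀPB = [1] + [8.5000] = [9.5000]
BᵀPA = [-2.2500 15.5000]
K = S⁻¹·BᵀPA = [-0.2368 1.6316]
A−BK = [0.3816 -0.6842; -3.4737 5.2632]
AᵀP(A−BK) = [1.7171 -3.0789; -3.0789 7.2105]
P' = Q + AᵀP(A−BK) = [18.7171 -11.0789; -11.0789 11.2105]
tr(P') = 29.9276

-0.2368 1.6316


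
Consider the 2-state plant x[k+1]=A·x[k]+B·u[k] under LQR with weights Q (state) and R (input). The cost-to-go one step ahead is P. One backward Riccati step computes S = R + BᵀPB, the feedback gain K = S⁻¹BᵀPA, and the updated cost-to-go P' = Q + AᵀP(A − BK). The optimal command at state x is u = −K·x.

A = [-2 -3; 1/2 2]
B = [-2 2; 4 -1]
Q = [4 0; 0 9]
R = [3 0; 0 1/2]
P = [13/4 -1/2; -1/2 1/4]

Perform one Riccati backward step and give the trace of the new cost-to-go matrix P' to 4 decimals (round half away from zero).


14.3828

BᵀP = [-8.5000 2.0000; 7.0000 -1.2500]
S = R + BᵀPB = [3 0; 0 1/2] + [25.0000 -19.0000; -19.0000 15.2500] = [28.0000 -19.0000; -19.0000 15.7500]
BᵀPA = [18.0000 29.5000; -14.6250 -23.5000]
K = S⁻¹·BᵀPA = [0.0703 0.2266; -0.8438 -1.2188]
A−BK = [-0.1719 -0.1094; -0.6250 -0.1250]
AᵀP(A−BK) = [0.4570 0.5977; 0.5977 0.9258]
P' = Q + AᵀP(A−BK) = [4.4570 0.5977; 0.5977 9.9258]
tr(P') = 14.3828


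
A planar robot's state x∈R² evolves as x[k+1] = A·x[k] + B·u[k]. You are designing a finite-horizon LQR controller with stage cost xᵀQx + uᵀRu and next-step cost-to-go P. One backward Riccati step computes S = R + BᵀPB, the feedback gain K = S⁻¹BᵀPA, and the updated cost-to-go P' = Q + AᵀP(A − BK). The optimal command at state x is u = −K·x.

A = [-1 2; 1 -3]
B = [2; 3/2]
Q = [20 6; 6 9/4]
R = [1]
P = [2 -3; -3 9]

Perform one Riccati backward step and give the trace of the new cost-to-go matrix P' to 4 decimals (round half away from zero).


109.4722

BᵀP = [-0.5000 7.5000]
S = R + BᵀPB = [1] + [10.2500] = [11.2500]
BᵀPA = [8.0000 -23.5000]
K = S⁻¹·BᵀPA = [0.7111 -2.0889]
A−BK = [-2.4222 6.1778; -0.0667 0.1333]
AᵀP(A−BK) = [11.3111 -29.2889; -29.2889 75.9111]
P' = Q + AᵀP(A−BK) = [31.3111 -23.2889; -23.2889 78.1611]
tr(P') = 109.4722


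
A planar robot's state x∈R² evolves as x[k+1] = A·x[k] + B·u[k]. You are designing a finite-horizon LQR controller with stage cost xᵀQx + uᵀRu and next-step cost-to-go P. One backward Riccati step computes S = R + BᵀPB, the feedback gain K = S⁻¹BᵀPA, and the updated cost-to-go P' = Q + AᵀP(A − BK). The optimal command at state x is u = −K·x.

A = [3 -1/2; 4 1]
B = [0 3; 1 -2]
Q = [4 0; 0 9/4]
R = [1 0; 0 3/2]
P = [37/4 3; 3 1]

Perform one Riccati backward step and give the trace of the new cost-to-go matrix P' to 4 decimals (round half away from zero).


12.3175

BᵀP = [3.0000 1.0000; 21.7500 7.0000]
S = R + BᵀPB = [1 0; 0 3/2] + [1.0000 7.0000; 7.0000 51.2500] = [2.0000 7.0000; 7.0000 52.7500]
BᵀPA = [13.0000 -0.5000; 93.2500 -3.8750]
K = S⁻¹·BᵀPA = [0.5841 0.0133; 1.6903 -0.0752]
A−BK = [-2.0708 -0.2743; 6.7965 0.8363]
AᵀP(A−BK) = [6.0398 -0.0332; -0.0332 0.0277]
P' = Q + AᵀP(A−BK) = [10.0398 -0.0332; -0.0332 2.2777]
tr(P') = 12.3175


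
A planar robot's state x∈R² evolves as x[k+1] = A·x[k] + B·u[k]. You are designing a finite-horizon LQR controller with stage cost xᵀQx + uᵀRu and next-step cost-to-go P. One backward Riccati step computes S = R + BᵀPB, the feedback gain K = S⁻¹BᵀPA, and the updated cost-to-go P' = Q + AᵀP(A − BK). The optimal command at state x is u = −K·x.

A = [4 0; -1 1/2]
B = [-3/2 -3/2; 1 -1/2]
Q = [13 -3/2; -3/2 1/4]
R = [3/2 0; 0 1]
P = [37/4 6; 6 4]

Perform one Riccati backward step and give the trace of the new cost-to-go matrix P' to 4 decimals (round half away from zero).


16.3297

BᵀP = [-7.8750 -5.0000; -16.8750 -11.0000]
S = R + BᵀPB = [3/2 0; 0 1] + [6.8125 14.3125; 14.3125 30.8125] = [8.3125 14.3125; 14.3125 31.8125]
BᵀPA = [-26.5000 -2.5000; -56.5000 -5.5000]
K = S⁻¹·BᵀPA = [-0.5768 -0.0136; -1.5165 -0.1668]
A−BK = [0.8600 -0.2706; -1.1814 0.4303]
AᵀP(A−BK) = [3.0309 0.2171; 0.2171 0.0488]
P' = Q + AᵀP(A−BK) = [16.0309 -1.2829; -1.2829 0.2988]
tr(P') = 16.3297


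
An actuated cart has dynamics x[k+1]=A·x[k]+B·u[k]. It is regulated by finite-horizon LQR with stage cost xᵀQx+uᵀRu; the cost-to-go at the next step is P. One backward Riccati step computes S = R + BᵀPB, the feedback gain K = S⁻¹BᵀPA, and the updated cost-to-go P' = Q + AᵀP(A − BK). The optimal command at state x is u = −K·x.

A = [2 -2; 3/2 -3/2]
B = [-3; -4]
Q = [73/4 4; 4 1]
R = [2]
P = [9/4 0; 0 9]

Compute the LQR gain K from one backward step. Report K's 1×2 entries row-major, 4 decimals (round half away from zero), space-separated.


-0.4060 0.4060

BᵀP = [-6.7500 -36.0000]
S = R + BᵀPB = [2] + [164.2500] = [166.2500]
BᵀPA = [-67.5000 67.5000]
K = S⁻¹·BᵀPA = [-0.4060 0.4060]
A−BK = [0.7820 -0.7820; -0.1241 0.1241]
AᵀP(A−BK) = [1.8440 -1.8440; -1.8440 1.8440]
P' = Q + AᵀP(A−BK) = [20.0940 2.1560; 2.1560 2.8440]
tr(P') = 22.9380


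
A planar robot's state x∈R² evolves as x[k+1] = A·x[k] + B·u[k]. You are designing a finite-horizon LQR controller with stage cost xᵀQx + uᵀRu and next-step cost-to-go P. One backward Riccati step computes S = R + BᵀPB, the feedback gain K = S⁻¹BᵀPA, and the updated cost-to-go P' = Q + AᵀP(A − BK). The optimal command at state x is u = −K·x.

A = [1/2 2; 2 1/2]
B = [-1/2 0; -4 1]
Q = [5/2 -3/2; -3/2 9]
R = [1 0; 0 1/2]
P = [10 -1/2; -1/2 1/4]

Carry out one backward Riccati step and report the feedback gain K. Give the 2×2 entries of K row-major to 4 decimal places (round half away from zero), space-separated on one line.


BᵀP = [-3.0000 -0.7500; -0.5000 0.2500]
S = R + BᵀPB = [1 0; 0 1/2] + [4.5000 -0.7500; -0.7500 0.2500] = [5.5000 -0.7500; -0.7500 0.7500]
BᵀPA = [-3.0000 -6.3750; 0.2500 -0.8750]
K = S⁻¹·BᵀPA = [-0.5789 -1.5263; -0.2456 -2.6930]
A−BK = [0.2105 1.2368; -0.0702 -2.9123]
AᵀP(A−BK) = [0.8246 4.2193; 4.2193 26.9759]
P' = Q + AᵀP(A−BK) = [3.3246 2.7193; 2.7193 35.9759]
tr(P') = 39.3004

-0.5789 -1.5263 -0.2456 -2.6930


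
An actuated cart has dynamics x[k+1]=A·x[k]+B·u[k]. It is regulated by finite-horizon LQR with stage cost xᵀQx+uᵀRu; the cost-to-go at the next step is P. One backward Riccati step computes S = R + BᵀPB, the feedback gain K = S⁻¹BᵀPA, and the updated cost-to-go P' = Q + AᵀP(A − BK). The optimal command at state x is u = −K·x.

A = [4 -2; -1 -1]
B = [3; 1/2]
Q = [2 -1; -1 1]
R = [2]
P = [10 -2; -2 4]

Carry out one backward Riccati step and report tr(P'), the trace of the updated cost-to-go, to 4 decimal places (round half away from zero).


BᵀP = [29.0000 -4.0000]
S = R + BᵀPB = [2] + [85.0000] = [87.0000]
BᵀPA = [120.0000 -54.0000]
K = S⁻¹·BᵀPA = [1.3793 -0.6207]
A−BK = [-0.1379 -0.1379; -1.6897 -0.6897]
AᵀP(A−BK) = [14.4828 2.4828; 2.4828 2.4828]
P' = Q + AᵀP(A−BK) = [16.4828 1.4828; 1.4828 3.4828]
tr(P') = 19.9655

19.9655


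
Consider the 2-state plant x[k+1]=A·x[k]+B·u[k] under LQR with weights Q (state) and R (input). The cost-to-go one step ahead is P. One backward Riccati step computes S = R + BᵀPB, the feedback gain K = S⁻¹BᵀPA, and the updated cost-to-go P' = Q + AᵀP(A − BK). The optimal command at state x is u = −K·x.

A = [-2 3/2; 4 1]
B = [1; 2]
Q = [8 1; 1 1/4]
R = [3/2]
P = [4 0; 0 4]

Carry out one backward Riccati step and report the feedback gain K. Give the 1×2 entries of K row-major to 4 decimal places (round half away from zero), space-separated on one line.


1.1163 0.6512

BᵀP = [4.0000 8.0000]
S = R + BᵀPB = [3/2] + [20.0000] = [21.5000]
BᵀPA = [24.0000 14.0000]
K = S⁻¹·BᵀPA = [1.1163 0.6512]
A−BK = [-3.1163 0.8488; 1.7674 -0.3023]
AᵀP(A−BK) = [53.2093 -11.6279; -11.6279 3.8837]
P' = Q + AᵀP(A−BK) = [61.2093 -10.6279; -10.6279 4.1337]
tr(P') = 65.3430


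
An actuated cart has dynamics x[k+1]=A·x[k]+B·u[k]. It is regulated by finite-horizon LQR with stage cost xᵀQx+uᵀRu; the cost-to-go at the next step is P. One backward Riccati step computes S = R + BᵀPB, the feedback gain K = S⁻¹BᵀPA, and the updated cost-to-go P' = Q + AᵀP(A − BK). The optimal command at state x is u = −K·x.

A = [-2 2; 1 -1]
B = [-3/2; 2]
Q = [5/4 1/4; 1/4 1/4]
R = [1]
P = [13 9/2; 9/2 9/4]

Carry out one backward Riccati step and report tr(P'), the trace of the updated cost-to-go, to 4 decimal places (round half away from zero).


BᵀP = [-10.5000 -2.2500]
S = R + BᵀPB = [1] + [11.2500] = [12.2500]
BᵀPA = [18.7500 -18.7500]
K = S⁻¹·BᵀPA = [1.5306 -1.5306]
A−BK = [0.2959 -0.2959; -2.0612 2.0612]
AᵀP(A−BK) = [7.5510 -7.5510; -7.5510 7.5510]
P' = Q + AᵀP(A−BK) = [8.8010 -7.3010; -7.3010 7.8010]
tr(P') = 16.6020

16.6020


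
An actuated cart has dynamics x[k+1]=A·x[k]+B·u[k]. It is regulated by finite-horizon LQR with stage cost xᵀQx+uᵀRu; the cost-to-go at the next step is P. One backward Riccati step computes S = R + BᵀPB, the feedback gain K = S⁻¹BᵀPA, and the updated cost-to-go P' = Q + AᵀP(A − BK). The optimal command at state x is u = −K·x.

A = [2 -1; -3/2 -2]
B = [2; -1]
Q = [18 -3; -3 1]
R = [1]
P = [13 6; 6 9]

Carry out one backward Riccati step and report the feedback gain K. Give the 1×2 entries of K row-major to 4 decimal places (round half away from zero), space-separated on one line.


BᵀP = [20.0000 3.0000]
S = R + BᵀPB = [1] + [37.0000] = [38.0000]
BᵀPA = [35.5000 -26.0000]
K = S⁻¹·BᵀPA = [0.9342 -0.6842]
A−BK = [0.1316 0.3684; -0.5658 -2.6842]
AᵀP(A−BK) = [3.0855 10.2895; 10.2895 55.2105]
P' = Q + AᵀP(A−BK) = [21.0855 7.2895; 7.2895 56.2105]
tr(P') = 77.2961

0.9342 -0.6842


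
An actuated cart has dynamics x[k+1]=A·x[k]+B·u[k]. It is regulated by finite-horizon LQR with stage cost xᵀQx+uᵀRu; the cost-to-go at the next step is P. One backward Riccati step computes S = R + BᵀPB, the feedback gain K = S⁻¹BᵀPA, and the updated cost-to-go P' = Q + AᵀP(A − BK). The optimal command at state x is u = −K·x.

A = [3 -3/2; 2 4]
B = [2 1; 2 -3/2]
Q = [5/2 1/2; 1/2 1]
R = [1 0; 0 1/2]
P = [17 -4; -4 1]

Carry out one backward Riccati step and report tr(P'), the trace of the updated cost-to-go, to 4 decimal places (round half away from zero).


BᵀP = [26.0000 -6.0000; 23.0000 -5.5000]
S = R + BᵀPB = [1 0; 0 1/2] + [40.0000 35.0000; 35.0000 31.2500] = [41.0000 35.0000; 35.0000 31.7500]
BᵀPA = [66.0000 -63.0000; 58.0000 -56.5000]
K = S⁻¹·BᵀPA = [0.8534 -0.2964; 0.8860 -1.4528]
A−BK = [0.4072 0.5456; 1.6221 2.4137]
AᵀP(A−BK) = [1.2866 -0.6759; -0.6759 1.4943]
P' = Q + AᵀP(A−BK) = [3.7866 -0.1759; -0.1759 2.4943]
tr(P') = 6.2809

6.2809
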